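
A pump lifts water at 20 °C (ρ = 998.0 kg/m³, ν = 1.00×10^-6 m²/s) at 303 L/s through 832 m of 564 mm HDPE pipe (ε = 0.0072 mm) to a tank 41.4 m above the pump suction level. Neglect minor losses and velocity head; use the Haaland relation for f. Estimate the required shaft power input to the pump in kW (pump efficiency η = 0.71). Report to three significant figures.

P_shaft ≈ 179 kW

V = 4Q/(πD²) = 1.213 m/s; Re = 6.84×10^5; ε/D = 1.28×10^-5; f = 0.01254
h_f = f(L/D)V²/2g = 1.387 m
Total head H = z + h_f = 41.4 + 1.387 = 42.79 m
P_hyd = ρgQH = 998.0·9.81·0.303·42.79 = 126.9 kW
P_shaft = P_hyd/η = 126.9/0.71 = 178.8 kW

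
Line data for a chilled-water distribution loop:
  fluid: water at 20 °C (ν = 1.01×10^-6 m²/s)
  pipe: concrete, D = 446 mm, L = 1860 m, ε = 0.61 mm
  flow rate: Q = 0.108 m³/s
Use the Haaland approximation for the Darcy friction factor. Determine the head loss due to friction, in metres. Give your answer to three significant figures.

V = 4Q/(πD²) = 4·0.108/(π·0.446²) = 0.6913 m/s
Re = VD/ν = 0.6913·0.446/1.01×10^-6 = 3.05×10^5 → turbulent
ε/D = 0.61/446 = 0.00137
Haaland: f = 0.02194
h_f = f(L/D)V²/(2g) = 0.02194·(1860/0.446)·0.6913²/(2·9.81) = 2.229 m

h_f ≈ 2.23 m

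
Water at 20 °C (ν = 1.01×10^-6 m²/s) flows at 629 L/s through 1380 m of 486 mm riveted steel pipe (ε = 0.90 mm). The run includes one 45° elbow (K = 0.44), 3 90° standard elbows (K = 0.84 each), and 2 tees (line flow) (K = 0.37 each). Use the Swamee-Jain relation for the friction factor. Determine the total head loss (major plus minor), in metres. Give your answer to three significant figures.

V = 4Q/(πD²) = 3.391 m/s; V²/2g = 0.5860 m
Re = 1.63×10^6, ε/D = 0.00185 → f = 0.02312 (Swamee-Jain)
Major: h_f = f(L/D)·V²/2g = 0.02312·2840·0.5860 = 38.48 m
Minor: ΣK = 3.70; h_m = ΣK·V²/2g = 2.168 m
Total H_L = 38.48 + 2.168 = 40.64 m

H_L ≈ 40.6 m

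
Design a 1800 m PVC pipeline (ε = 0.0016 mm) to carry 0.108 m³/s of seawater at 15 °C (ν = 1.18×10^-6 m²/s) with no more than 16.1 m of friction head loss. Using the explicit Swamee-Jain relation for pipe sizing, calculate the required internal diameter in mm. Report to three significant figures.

Swamee-Jain (Type III): D = 0.66·[ε^1.25·(LQ²/(gh_f))^4.75 + ν·Q^9.4·(L/(gh_f))^5.2]^0.04
LQ²/(gh_f) = 0.1329; L/(gh_f) = 11.40
Term 1 = ε^1.25·(…)^4.75 = 3.91×10^-12; Term 2 = ν·Q^9.4·(…)^5.2 = 3.03×10^-10
D = 0.66·(3.91×10^-12 + 3.03×10^-10)^0.04 = 0.2748 m = 275 mm
Check: V = 1.82 m/s, Re = 4.24×10^5, f = 0.01357, h_f = 15.0 m ≈ 16.1 m ✓

D ≈ 275 mm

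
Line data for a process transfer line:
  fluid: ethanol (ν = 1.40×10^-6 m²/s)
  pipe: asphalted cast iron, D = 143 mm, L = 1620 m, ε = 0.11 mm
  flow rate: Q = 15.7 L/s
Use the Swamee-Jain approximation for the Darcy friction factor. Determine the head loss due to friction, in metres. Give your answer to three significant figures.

V = 4Q/(πD²) = 4·0.0157/(π·0.143²) = 0.9775 m/s
Re = VD/ν = 0.9775·0.143/1.40×10^-6 = 9.98×10^4 → turbulent
ε/D = 0.11/143 = 7.69×10^-4
Swamee-Jain: f = 0.02151
h_f = f(L/D)V²/(2g) = 0.02151·(1620/0.143)·0.9775²/(2·9.81) = 11.87 m

h_f ≈ 11.9 m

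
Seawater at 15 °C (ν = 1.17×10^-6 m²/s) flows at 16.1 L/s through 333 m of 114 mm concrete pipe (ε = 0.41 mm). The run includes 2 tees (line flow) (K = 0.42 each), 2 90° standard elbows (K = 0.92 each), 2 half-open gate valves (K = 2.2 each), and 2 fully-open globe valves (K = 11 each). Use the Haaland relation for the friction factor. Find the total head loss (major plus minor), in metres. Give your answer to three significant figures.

H_L ≈ 14.2 m

V = 4Q/(πD²) = 1.577 m/s; V²/2g = 0.1268 m
Re = 1.54×10^5, ε/D = 0.00360 → f = 0.02830 (Haaland)
Major: h_f = f(L/D)·V²/2g = 0.02830·2921·0.1268 = 10.48 m
Minor: ΣK = 29.1; h_m = ΣK·V²/2g = 3.688 m
Total H_L = 10.48 + 3.688 = 14.17 m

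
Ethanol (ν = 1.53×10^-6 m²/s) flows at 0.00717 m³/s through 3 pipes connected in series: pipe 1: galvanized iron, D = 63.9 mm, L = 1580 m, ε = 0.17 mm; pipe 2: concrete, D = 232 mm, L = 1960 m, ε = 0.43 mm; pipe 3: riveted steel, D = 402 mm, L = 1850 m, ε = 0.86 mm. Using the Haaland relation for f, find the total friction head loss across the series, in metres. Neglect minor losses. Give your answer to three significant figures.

H ≈ 169 m

Pipe 1: V = 2.236 m/s, Re = 9.34×10^4, ε/D = 0.00266, f = 0.02670, h_1 = f(L/D)V²/2g = 168.2 m
Pipe 2: V = 0.1696 m/s, Re = 2.57×10^4, ε/D = 0.00185, f = 0.02811, h_2 = f(L/D)V²/2g = 0.3481 m
Pipe 3: V = 0.05649 m/s, Re = 1.48×10^4, ε/D = 0.00214, f = 0.03124, h_3 = f(L/D)V²/2g = 0.02339 m
Series → Q common, losses add: H = Σh = 168.6 m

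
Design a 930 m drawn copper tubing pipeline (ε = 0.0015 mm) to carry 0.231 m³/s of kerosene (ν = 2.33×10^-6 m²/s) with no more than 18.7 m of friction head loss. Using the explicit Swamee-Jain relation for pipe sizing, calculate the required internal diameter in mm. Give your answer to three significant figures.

D ≈ 318 mm

Swamee-Jain (Type III): D = 0.66·[ε^1.25·(LQ²/(gh_f))^4.75 + ν·Q^9.4·(L/(gh_f))^5.2]^0.04
LQ²/(gh_f) = 0.2705; L/(gh_f) = 5.070
Term 1 = ε^1.25·(…)^4.75 = 1.05×10^-10; Term 2 = ν·Q^9.4·(…)^5.2 = 1.13×10^-8
D = 0.66·(1.05×10^-10 + 1.13×10^-8)^0.04 = 0.3175 m = 318 mm
Check: V = 2.92 m/s, Re = 3.98×10^5, f = 0.01371, h_f = 17.4 m ≈ 18.7 m ✓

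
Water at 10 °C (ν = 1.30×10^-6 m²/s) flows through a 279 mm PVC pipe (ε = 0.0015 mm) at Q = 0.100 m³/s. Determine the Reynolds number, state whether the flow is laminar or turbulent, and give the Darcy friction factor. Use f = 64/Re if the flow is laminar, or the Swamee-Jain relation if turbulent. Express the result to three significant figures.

Re ≈ 3.51×10^5; turbulent; f ≈ 0.0140

V = 4Q/(πD²) = 1.636 m/s
Re = VD/ν = 1.636·0.279/1.30×10^-6 = 3.51×10^5
Re > 4000 → turbulent; ε/D = 5.38×10^-6
Swamee-Jain: f = 0.01403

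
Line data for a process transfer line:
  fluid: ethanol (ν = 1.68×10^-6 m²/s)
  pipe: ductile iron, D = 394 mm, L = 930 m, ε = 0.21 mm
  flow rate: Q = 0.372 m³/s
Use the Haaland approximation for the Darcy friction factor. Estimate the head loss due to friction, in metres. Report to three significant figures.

h_f ≈ 19.7 m

V = 4Q/(πD²) = 4·0.372/(π·0.394²) = 3.051 m/s
Re = VD/ν = 3.051·0.394/1.68×10^-6 = 7.16×10^5 → turbulent
ε/D = 0.21/394 = 5.33×10^-4
Haaland: f = 0.01755
h_f = f(L/D)V²/(2g) = 0.01755·(930/0.394)·3.051²/(2·9.81) = 19.66 m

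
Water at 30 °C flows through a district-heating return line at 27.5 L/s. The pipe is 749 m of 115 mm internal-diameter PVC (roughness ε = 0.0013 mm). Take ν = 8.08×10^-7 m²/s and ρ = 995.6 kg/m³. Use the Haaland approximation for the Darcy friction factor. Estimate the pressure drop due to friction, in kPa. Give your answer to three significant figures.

V = 4Q/(πD²) = 4·0.0275/(π·0.115²) = 2.648 m/s
Re = VD/ν = 2.648·0.115/8.08×10^-7 = 3.77×10^5 → turbulent
ε/D = 0.0013/115 = 1.13×10^-5
Haaland: f = 0.01386
h_f = f(L/D)V²/(2g) = 0.01386·(749/0.115)·2.648²/(2·9.81) = 32.24 m
Δp = ρg·h_f = 995.6·9.81·32.24 = 314.9 kPa

Δp ≈ 315 kPa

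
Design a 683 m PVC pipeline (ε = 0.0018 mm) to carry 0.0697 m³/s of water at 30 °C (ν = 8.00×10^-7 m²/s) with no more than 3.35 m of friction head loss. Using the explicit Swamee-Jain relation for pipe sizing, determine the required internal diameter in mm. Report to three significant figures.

Swamee-Jain (Type III): D = 0.66·[ε^1.25·(LQ²/(gh_f))^4.75 + ν·Q^9.4·(L/(gh_f))^5.2]^0.04
LQ²/(gh_f) = 0.1010; L/(gh_f) = 20.78
Term 1 = ε^1.25·(…)^4.75 = 1.23×10^-12; Term 2 = ν·Q^9.4·(…)^5.2 = 7.61×10^-11
D = 0.66·(1.23×10^-12 + 7.61×10^-11)^0.04 = 0.2601 m = 260 mm
Check: V = 1.31 m/s, Re = 4.27×10^5, f = 0.01357, h_f = 3.13 m ≈ 3.35 m ✓

D ≈ 260 mm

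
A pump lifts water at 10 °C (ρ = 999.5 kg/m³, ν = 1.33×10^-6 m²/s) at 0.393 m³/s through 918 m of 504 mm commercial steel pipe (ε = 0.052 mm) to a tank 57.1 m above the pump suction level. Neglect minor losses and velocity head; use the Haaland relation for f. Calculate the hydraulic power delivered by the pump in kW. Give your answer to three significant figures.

V = 4Q/(πD²) = 1.970 m/s; Re = 7.46×10^5; ε/D = 1.03×10^-4; f = 0.01372
h_f = f(L/D)V²/2g = 4.941 m
Total head H = z + h_f = 57.1 + 4.941 = 62.04 m
P_hyd = ρgQH = 999.5·9.81·0.393·62.04 = 239.1 kW

P_hyd ≈ 239 kW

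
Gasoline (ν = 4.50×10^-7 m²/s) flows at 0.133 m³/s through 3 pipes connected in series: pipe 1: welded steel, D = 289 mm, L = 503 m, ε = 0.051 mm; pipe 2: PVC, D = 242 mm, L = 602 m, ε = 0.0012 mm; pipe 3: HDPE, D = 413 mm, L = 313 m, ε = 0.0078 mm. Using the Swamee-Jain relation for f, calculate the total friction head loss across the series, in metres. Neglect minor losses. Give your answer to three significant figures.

H ≈ 17.3 m

Pipe 1: V = 2.028 m/s, Re = 1.30×10^6, ε/D = 1.76×10^-4, f = 0.01429, h_1 = f(L/D)V²/2g = 5.212 m
Pipe 2: V = 2.892 m/s, Re = 1.56×10^6, ε/D = 4.96×10^-6, f = 0.01095, h_2 = f(L/D)V²/2g = 11.61 m
Pipe 3: V = 0.9928 m/s, Re = 9.11×10^5, ε/D = 1.89×10^-5, f = 0.01222, h_3 = f(L/D)V²/2g = 0.4652 m
Series → Q common, losses add: H = Σh = 17.29 m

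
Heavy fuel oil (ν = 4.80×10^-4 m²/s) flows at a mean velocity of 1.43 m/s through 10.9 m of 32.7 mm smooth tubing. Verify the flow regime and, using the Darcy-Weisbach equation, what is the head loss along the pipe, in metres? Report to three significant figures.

h_f ≈ 22.8 m

Re = VD/ν = 1.43·0.03270/4.80×10^-4 = 97.4 → laminar (Re < 2300)
f = 64/Re = 0.6570
h_f = f(L/D)V²/(2g) = 0.6570·(10.9/0.03270)·1.43²/(2·9.81) = 22.82 m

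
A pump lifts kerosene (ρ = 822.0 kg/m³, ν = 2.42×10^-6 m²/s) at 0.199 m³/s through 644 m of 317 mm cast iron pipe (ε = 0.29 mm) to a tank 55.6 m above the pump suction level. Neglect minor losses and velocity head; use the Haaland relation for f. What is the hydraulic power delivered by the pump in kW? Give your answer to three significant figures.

P_hyd ≈ 110 kW

V = 4Q/(πD²) = 2.521 m/s; Re = 3.30×10^5; ε/D = 9.15×10^-4; f = 0.02008
h_f = f(L/D)V²/2g = 13.22 m
Total head H = z + h_f = 55.6 + 13.22 = 68.82 m
P_hyd = ρgQH = 822.0·9.81·0.199·68.82 = 110.4 kW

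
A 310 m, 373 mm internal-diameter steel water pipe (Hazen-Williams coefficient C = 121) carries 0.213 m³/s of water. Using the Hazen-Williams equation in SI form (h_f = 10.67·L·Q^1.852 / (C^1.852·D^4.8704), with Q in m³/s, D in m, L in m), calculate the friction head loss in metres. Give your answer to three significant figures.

h_f = 10.67·310·0.213^1.852 / (121^1.852·0.373^4.8704) = 3.194 m

h_f ≈ 3.19 m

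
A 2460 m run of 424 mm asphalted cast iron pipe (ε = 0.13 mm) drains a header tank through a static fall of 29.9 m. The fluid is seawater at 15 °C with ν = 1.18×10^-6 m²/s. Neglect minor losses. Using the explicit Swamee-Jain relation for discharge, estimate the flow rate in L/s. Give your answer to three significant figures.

Q ≈ 357 L/s

Swamee-Jain (Type II): Q = -0.965·√(gD⁵h_f/L)·ln[ε/(3.7D) + √(3.17ν²L/(gD³h_f))]
√(gD⁵h_f/L) = √(9.81·0.424⁵·29.9/2460) = 0.04042
ε/(3.7D) = 8.29×10^-5; √(3.17ν²L/(gD³h_f)) = 2.20×10^-5
Q = -0.965·0.04042·ln(1.049×10^-4) = 0.3574 m³/s
Check: V = 2.53 m/s, Re = 9.10×10^5, f = 0.01588, h_f = 30.1 m ≈ 29.9 m ✓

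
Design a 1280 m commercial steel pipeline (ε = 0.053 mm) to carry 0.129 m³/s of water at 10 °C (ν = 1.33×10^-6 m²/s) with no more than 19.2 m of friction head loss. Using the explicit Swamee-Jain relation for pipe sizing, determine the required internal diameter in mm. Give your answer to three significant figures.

Swamee-Jain (Type III): D = 0.66·[ε^1.25·(LQ²/(gh_f))^4.75 + ν·Q^9.4·(L/(gh_f))^5.2]^0.04
LQ²/(gh_f) = 0.1131; L/(gh_f) = 6.796
Term 1 = ε^1.25·(…)^4.75 = 1.44×10^-10; Term 2 = ν·Q^9.4·(…)^5.2 = 1.23×10^-10
D = 0.66·(1.44×10^-10 + 1.23×10^-10)^0.04 = 0.2733 m = 273 mm
Check: V = 2.20 m/s, Re = 4.52×10^5, f = 0.01560, h_f = 18.0 m ≈ 19.2 m ✓

D ≈ 273 mm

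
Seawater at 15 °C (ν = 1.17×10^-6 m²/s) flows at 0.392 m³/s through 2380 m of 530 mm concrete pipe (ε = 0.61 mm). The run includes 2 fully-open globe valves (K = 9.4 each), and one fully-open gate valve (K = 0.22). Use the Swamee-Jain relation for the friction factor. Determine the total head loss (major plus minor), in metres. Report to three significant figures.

H_L ≈ 18.1 m

V = 4Q/(πD²) = 1.777 m/s; V²/2g = 0.1609 m
Re = 8.05×10^5, ε/D = 0.00115 → f = 0.02076 (Swamee-Jain)
Major: h_f = f(L/D)·V²/2g = 0.02076·4491·0.1609 = 15.00 m
Minor: ΣK = 19.0; h_m = ΣK·V²/2g = 3.061 m
Total H_L = 15.00 + 3.061 = 18.06 m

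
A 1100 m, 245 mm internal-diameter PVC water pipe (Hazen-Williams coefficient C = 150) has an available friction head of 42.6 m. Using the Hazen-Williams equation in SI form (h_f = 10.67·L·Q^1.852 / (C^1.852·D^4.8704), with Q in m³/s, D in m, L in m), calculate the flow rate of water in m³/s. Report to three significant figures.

Q ≈ 0.179 m³/s

Rearranging: Q = [h_f·C^1.852·D^4.8704 / (10.67·L)]^(1/1.852)
Q = [42.6·150^1.852·0.245^4.8704 / (10.67·1100)]^0.540 = 0.1787 m³/s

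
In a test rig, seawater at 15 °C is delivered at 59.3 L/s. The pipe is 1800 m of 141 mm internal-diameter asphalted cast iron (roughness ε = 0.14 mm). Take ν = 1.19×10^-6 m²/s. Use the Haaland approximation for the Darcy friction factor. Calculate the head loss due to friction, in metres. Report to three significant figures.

h_f ≈ 190 m

V = 4Q/(πD²) = 4·0.0593/(π·0.141²) = 3.798 m/s
Re = VD/ν = 3.798·0.141/1.19×10^-6 = 4.50×10^5 → turbulent
ε/D = 0.14/141 = 9.93×10^-4
Haaland: f = 0.02022
h_f = f(L/D)V²/(2g) = 0.02022·(1800/0.141)·3.798²/(2·9.81) = 189.8 m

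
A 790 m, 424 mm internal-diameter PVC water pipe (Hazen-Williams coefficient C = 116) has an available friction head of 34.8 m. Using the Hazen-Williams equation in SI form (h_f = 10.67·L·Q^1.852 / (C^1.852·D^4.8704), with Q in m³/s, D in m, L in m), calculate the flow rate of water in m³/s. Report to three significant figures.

Rearranging: Q = [h_f·C^1.852·D^4.8704 / (10.67·L)]^(1/1.852)
Q = [34.8·116^1.852·0.424^4.8704 / (10.67·790)]^0.540 = 0.6268 m³/s

Q ≈ 0.627 m³/s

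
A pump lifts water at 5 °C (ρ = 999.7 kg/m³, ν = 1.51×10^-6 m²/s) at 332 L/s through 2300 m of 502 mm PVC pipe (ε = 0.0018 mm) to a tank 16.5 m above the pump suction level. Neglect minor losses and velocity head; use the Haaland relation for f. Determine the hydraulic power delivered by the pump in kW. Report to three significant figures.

P_hyd ≈ 81.2 kW

V = 4Q/(πD²) = 1.677 m/s; Re = 5.58×10^5; ε/D = 3.59×10^-6; f = 0.01285
h_f = f(L/D)V²/2g = 8.446 m
Total head H = z + h_f = 16.5 + 8.446 = 24.95 m
P_hyd = ρgQH = 999.7·9.81·0.332·24.95 = 81.22 kW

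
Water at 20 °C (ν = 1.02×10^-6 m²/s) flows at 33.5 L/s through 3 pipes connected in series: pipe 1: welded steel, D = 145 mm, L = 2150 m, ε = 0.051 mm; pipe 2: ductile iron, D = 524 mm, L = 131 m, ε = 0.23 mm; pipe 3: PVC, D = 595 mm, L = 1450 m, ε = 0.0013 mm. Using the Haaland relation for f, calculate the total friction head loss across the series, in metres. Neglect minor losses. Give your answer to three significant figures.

H ≈ 53.6 m

Pipe 1: V = 2.029 m/s, Re = 2.88×10^5, ε/D = 3.52×10^-4, f = 0.01721, h_1 = f(L/D)V²/2g = 53.53 m
Pipe 2: V = 0.1553 m/s, Re = 7.98×10^4, ε/D = 4.39×10^-4, f = 0.02045, h_2 = f(L/D)V²/2g = 0.006288 m
Pipe 3: V = 0.1205 m/s, Re = 7.03×10^4, ε/D = 2.18×10^-6, f = 0.01922, h_3 = f(L/D)V²/2g = 0.03465 m
Series → Q common, losses add: H = Σh = 53.57 m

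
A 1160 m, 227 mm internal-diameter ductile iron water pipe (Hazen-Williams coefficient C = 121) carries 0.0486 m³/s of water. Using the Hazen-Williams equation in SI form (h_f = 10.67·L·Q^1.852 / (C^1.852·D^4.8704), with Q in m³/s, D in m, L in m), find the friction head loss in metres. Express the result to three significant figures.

h_f ≈ 8.70 m

h_f = 10.67·1160·0.0486^1.852 / (121^1.852·0.227^4.8704) = 8.697 m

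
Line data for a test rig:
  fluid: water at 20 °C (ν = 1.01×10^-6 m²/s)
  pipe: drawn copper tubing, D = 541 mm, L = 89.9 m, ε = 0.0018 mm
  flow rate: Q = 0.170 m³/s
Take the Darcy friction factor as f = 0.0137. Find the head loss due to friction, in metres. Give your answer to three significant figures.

V = 4Q/(πD²) = 4·0.170/(π·0.541²) = 0.7395 m/s
h_f = f(L/D)V²/(2g) = 0.01370·(89.9/0.541)·0.7395²/(2·9.81) = 0.06346 m

h_f ≈ 0.0635 m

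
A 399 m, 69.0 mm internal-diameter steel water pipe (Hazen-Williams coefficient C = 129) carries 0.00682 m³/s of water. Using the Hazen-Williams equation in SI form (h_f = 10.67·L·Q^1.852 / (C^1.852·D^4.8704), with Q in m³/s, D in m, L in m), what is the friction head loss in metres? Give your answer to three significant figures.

h_f ≈ 23.1 m

h_f = 10.67·399·0.00682^1.852 / (129^1.852·0.0690^4.8704) = 23.11 m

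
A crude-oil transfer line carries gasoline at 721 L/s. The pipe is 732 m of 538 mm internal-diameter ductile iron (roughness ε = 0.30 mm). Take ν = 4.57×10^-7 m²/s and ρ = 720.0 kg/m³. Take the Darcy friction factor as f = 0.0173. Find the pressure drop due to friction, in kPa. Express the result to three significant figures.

V = 4Q/(πD²) = 4·0.721/(π·0.538²) = 3.172 m/s
h_f = f(L/D)V²/(2g) = 0.01730·(732/0.538)·3.172²/(2·9.81) = 12.07 m
Δp = ρg·h_f = 720.0·9.81·12.07 = 85.24 kPa

Δp ≈ 85.2 kPa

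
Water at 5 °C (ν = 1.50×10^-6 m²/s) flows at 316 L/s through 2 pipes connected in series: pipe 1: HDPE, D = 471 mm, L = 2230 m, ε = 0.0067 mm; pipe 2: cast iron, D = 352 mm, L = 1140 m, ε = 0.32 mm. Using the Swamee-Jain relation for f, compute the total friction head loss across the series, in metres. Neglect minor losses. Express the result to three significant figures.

Pipe 1: V = 1.814 m/s, Re = 5.69×10^5, ε/D = 1.42×10^-5, f = 0.01304, h_1 = f(L/D)V²/2g = 10.35 m
Pipe 2: V = 3.247 m/s, Re = 7.62×10^5, ε/D = 9.09×10^-4, f = 0.01972, h_2 = f(L/D)V²/2g = 34.32 m
Series → Q common, losses add: H = Σh = 44.67 m

H ≈ 44.7 m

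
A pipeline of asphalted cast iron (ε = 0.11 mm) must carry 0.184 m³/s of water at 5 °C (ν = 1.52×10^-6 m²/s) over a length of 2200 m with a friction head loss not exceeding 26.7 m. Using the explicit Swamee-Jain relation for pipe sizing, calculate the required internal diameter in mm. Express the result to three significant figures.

D ≈ 334 mm

Swamee-Jain (Type III): D = 0.66·[ε^1.25·(LQ²/(gh_f))^4.75 + ν·Q^9.4·(L/(gh_f))^5.2]^0.04
LQ²/(gh_f) = 0.2844; L/(gh_f) = 8.399
Term 1 = ε^1.25·(…)^4.75 = 2.87×10^-8; Term 2 = ν·Q^9.4·(…)^5.2 = 1.19×10^-8
D = 0.66·(2.87×10^-8 + 1.19×10^-8)^0.04 = 0.3341 m = 334 mm
Check: V = 2.10 m/s, Re = 4.61×10^5, f = 0.01669, h_f = 24.7 m ≈ 26.7 m ✓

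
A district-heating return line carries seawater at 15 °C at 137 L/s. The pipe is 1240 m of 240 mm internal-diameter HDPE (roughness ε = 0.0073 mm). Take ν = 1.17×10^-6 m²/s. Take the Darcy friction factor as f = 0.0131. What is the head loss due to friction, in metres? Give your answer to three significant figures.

h_f ≈ 31.6 m

V = 4Q/(πD²) = 4·0.137/(π·0.240²) = 3.028 m/s
h_f = f(L/D)V²/(2g) = 0.01310·(1240/0.240)·3.028²/(2·9.81) = 31.64 m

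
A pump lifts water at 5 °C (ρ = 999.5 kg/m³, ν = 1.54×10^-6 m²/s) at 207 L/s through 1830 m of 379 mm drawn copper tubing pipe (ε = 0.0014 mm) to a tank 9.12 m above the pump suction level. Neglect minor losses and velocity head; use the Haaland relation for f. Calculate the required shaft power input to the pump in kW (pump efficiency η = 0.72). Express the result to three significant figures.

V = 4Q/(πD²) = 1.835 m/s; Re = 4.52×10^5; ε/D = 3.69×10^-6; f = 0.01334
h_f = f(L/D)V²/2g = 11.05 m
Total head H = z + h_f = 9.12 + 11.05 = 20.17 m
P_hyd = ρgQH = 999.5·9.81·0.207·20.17 = 40.95 kW
P_shaft = P_hyd/η = 40.95/0.72 = 56.87 kW

P_shaft ≈ 56.9 kW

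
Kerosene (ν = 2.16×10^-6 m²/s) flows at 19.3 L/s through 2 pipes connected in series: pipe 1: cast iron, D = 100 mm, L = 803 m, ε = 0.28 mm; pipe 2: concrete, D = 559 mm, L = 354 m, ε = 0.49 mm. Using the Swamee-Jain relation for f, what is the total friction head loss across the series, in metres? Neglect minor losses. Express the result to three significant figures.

H ≈ 67.0 m

Pipe 1: V = 2.457 m/s, Re = 1.14×10^5, ε/D = 0.00280, f = 0.02711, h_1 = f(L/D)V²/2g = 66.99 m
Pipe 2: V = 0.07864 m/s, Re = 2.04×10^4, ε/D = 8.77×10^-4, f = 0.02776, h_2 = f(L/D)V²/2g = 0.005541 m
Series → Q common, losses add: H = Σh = 67.00 m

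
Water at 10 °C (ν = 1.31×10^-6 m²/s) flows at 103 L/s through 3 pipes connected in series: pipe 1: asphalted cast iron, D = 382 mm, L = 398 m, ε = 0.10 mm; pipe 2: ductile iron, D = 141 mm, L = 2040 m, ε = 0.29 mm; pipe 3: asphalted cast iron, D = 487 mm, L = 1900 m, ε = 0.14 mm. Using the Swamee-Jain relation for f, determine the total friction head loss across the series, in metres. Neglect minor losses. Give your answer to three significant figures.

Pipe 1: V = 0.8987 m/s, Re = 2.62×10^5, ε/D = 2.62×10^-4, f = 0.01702, h_1 = f(L/D)V²/2g = 0.7300 m
Pipe 2: V = 6.596 m/s, Re = 7.10×10^5, ε/D = 0.00206, f = 0.02394, h_2 = f(L/D)V²/2g = 768.2 m
Pipe 3: V = 0.5530 m/s, Re = 2.06×10^5, ε/D = 2.87×10^-4, f = 0.01766, h_3 = f(L/D)V²/2g = 1.073 m
Series → Q common, losses add: H = Σh = 770.0 m

H ≈ 770 m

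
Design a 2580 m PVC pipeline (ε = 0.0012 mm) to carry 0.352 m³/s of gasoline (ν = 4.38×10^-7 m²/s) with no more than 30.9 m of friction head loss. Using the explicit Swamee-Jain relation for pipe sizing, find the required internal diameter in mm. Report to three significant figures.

D ≈ 388 mm

Swamee-Jain (Type III): D = 0.66·[ε^1.25·(LQ²/(gh_f))^4.75 + ν·Q^9.4·(L/(gh_f))^5.2]^0.04
LQ²/(gh_f) = 1.055; L/(gh_f) = 8.511
Term 1 = ε^1.25·(…)^4.75 = 5.11×10^-8; Term 2 = ν·Q^9.4·(…)^5.2 = 1.64×10^-6
D = 0.66·(5.11×10^-8 + 1.64×10^-6)^0.04 = 0.3879 m = 388 mm
Check: V = 2.98 m/s, Re = 2.64×10^6, f = 0.01007, h_f = 30.3 m ≈ 30.9 m ✓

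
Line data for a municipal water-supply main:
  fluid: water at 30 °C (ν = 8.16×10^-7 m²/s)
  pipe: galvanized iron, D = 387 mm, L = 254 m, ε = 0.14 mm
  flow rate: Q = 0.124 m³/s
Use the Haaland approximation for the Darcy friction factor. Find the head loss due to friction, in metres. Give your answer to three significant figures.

V = 4Q/(πD²) = 4·0.124/(π·0.387²) = 1.054 m/s
Re = VD/ν = 1.054·0.387/8.16×10^-7 = 5.00×10^5 → turbulent
ε/D = 0.14/387 = 3.62×10^-4
Haaland: f = 0.01663
h_f = f(L/D)V²/(2g) = 0.01663·(254/0.387)·1.054²/(2·9.81) = 0.6182 m

h_f ≈ 0.618 m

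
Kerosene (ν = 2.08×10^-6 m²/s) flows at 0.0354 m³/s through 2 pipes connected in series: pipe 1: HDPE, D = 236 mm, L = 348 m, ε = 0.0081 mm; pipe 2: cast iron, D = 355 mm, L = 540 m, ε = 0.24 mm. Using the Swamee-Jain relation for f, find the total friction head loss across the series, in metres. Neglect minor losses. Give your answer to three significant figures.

H ≈ 1.13 m

Pipe 1: V = 0.8093 m/s, Re = 9.18×10^4, ε/D = 3.43×10^-5, f = 0.01838, h_1 = f(L/D)V²/2g = 0.9049 m
Pipe 2: V = 0.3576 m/s, Re = 6.10×10^4, ε/D = 6.76×10^-4, f = 0.02252, h_2 = f(L/D)V²/2g = 0.2233 m
Series → Q common, losses add: H = Σh = 1.128 m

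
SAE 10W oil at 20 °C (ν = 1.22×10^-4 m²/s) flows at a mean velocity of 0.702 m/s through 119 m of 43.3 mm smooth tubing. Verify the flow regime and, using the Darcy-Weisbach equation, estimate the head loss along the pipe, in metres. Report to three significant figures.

h_f ≈ 17.7 m

Re = VD/ν = 0.702·0.04330/1.22×10^-4 = 249 → laminar (Re < 2300)
f = 64/Re = 0.2569
h_f = f(L/D)V²/(2g) = 0.2569·(119/0.04330)·0.702²/(2·9.81) = 17.73 m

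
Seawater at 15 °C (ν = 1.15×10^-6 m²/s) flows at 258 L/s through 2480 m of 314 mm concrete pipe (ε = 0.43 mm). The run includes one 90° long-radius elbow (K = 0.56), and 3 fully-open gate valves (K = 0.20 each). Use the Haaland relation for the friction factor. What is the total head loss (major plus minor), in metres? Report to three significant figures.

V = 4Q/(πD²) = 3.332 m/s; V²/2g = 0.5658 m
Re = 9.10×10^5, ε/D = 0.00137 → f = 0.02150 (Haaland)
Major: h_f = f(L/D)·V²/2g = 0.02150·7898·0.5658 = 96.10 m
Minor: ΣK = 1.16; h_m = ΣK·V²/2g = 0.6563 m
Total H_L = 96.10 + 0.6563 = 96.75 m

H_L ≈ 96.8 m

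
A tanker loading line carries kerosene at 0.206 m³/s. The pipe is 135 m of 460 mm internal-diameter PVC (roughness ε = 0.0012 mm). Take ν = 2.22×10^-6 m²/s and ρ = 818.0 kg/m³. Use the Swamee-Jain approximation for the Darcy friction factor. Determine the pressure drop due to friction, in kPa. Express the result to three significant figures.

Δp ≈ 2.73 kPa

V = 4Q/(πD²) = 4·0.206/(π·0.460²) = 1.240 m/s
Re = VD/ν = 1.240·0.460/2.22×10^-6 = 2.57×10^5 → turbulent
ε/D = 0.0012/460 = 2.61×10^-6
Swamee-Jain: f = 0.01483
h_f = f(L/D)V²/(2g) = 0.01483·(135/0.460)·1.240²/(2·9.81) = 0.3408 m
Δp = ρg·h_f = 818.0·9.81·0.3408 = 2.735 kPa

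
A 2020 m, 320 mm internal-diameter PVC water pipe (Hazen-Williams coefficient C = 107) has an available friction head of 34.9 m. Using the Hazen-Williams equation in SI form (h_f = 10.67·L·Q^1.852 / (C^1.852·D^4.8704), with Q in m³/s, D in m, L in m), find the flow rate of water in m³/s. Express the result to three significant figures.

Rearranging: Q = [h_f·C^1.852·D^4.8704 / (10.67·L)]^(1/1.852)
Q = [34.9·107^1.852·0.320^4.8704 / (10.67·2020)]^0.540 = 0.1664 m³/s

Q ≈ 0.166 m³/s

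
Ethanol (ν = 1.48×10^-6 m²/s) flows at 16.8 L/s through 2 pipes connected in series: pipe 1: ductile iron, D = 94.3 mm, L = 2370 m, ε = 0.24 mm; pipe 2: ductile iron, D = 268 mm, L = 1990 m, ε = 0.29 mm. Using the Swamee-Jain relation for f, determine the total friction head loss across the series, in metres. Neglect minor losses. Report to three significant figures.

H ≈ 195 m

Pipe 1: V = 2.405 m/s, Re = 1.53×10^5, ε/D = 0.00255, f = 0.02617, h_1 = f(L/D)V²/2g = 194.0 m
Pipe 2: V = 0.2978 m/s, Re = 5.39×10^4, ε/D = 0.00108, f = 0.02418, h_2 = f(L/D)V²/2g = 0.8117 m
Series → Q common, losses add: H = Σh = 194.8 m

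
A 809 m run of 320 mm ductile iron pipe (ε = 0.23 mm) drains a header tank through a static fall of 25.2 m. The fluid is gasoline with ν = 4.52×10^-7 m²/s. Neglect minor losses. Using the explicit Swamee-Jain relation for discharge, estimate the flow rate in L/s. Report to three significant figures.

Swamee-Jain (Type II): Q = -0.965·√(gD⁵h_f/L)·ln[ε/(3.7D) + √(3.17ν²L/(gD³h_f))]
√(gD⁵h_f/L) = √(9.81·0.320⁵·25.2/809) = 0.03202
ε/(3.7D) = 1.94×10^-4; √(3.17ν²L/(gD³h_f)) = 8.04×10^-6
Q = -0.965·0.03202·ln(2.023×10^-4) = 0.2628 m³/s
Check: V = 3.27 m/s, Re = 2.31×10^6, f = 0.01838, h_f = 25.3 m ≈ 25.2 m ✓

Q ≈ 263 L/s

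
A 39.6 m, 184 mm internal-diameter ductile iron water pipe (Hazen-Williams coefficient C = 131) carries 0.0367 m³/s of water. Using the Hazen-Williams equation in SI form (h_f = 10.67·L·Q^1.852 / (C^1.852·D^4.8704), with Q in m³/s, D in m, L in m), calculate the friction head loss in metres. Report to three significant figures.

h_f ≈ 0.424 m

h_f = 10.67·39.6·0.0367^1.852 / (131^1.852·0.184^4.8704) = 0.4237 m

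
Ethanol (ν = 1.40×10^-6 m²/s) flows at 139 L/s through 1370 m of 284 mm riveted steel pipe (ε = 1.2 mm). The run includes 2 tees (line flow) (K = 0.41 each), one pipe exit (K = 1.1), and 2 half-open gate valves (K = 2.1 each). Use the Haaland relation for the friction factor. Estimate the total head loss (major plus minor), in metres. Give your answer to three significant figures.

H_L ≈ 36.0 m

V = 4Q/(πD²) = 2.194 m/s; V²/2g = 0.2454 m
Re = 4.45×10^5, ε/D = 0.00423 → f = 0.02915 (Haaland)
Major: h_f = f(L/D)·V²/2g = 0.02915·4824·0.2454 = 34.51 m
Minor: ΣK = 6.12; h_m = ΣK·V²/2g = 1.502 m
Total H_L = 34.51 + 1.502 = 36.01 m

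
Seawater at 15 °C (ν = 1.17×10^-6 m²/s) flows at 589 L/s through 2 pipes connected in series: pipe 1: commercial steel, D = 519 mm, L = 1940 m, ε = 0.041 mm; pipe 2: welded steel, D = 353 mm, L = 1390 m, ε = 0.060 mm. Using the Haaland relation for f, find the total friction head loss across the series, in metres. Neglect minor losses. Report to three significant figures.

H ≈ 120 m

Pipe 1: V = 2.784 m/s, Re = 1.24×10^6, ε/D = 7.90×10^-5, f = 0.01277, h_1 = f(L/D)V²/2g = 18.86 m
Pipe 2: V = 6.018 m/s, Re = 1.82×10^6, ε/D = 1.70×10^-4, f = 0.01386, h_2 = f(L/D)V²/2g = 100.8 m
Series → Q common, losses add: H = Σh = 119.6 m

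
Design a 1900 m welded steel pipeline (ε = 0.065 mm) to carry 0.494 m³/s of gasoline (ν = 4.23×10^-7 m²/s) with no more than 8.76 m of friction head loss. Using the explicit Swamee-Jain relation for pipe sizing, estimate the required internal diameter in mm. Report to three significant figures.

Swamee-Jain (Type III): D = 0.66·[ε^1.25·(LQ²/(gh_f))^4.75 + ν·Q^9.4·(L/(gh_f))^5.2]^0.04
LQ²/(gh_f) = 5.396; L/(gh_f) = 22.11
Term 1 = ε^1.25·(…)^4.75 = 0.0175; Term 2 = ν·Q^9.4·(…)^5.2 = 0.00549
D = 0.66·(0.0175 + 0.00549)^0.04 = 0.5676 m = 568 mm
Check: V = 1.95 m/s, Re = 2.62×10^6, f = 0.01296, h_f = 8.43 m ≈ 8.76 m ✓

D ≈ 568 mm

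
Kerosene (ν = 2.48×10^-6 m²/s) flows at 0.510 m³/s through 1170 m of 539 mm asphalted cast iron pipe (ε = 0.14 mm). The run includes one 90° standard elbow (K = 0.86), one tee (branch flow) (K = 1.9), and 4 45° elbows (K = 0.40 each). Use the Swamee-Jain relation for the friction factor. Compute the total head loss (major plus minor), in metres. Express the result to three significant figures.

V = 4Q/(πD²) = 2.235 m/s; V²/2g = 0.2546 m
Re = 4.86×10^5, ε/D = 2.60×10^-4 → f = 0.01608 (Swamee-Jain)
Major: h_f = f(L/D)·V²/2g = 0.01608·2171·0.2546 = 8.887 m
Minor: ΣK = 4.36; h_m = ΣK·V²/2g = 1.110 m
Total H_L = 8.887 + 1.110 = 9.997 m

H_L ≈ 10.00 m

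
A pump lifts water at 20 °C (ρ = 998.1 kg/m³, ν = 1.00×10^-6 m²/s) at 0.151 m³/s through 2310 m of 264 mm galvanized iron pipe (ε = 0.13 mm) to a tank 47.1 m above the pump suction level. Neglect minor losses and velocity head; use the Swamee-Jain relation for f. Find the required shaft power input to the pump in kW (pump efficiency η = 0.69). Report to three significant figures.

P_shaft ≈ 228 kW

V = 4Q/(πD²) = 2.759 m/s; Re = 7.28×10^5; ε/D = 4.92×10^-4; f = 0.01744
h_f = f(L/D)V²/2g = 59.17 m
Total head H = z + h_f = 47.1 + 59.17 = 106.3 m
P_hyd = ρgQH = 998.1·9.81·0.151·106.3 = 157.1 kW
P_shaft = P_hyd/η = 157.1/0.69 = 227.7 kW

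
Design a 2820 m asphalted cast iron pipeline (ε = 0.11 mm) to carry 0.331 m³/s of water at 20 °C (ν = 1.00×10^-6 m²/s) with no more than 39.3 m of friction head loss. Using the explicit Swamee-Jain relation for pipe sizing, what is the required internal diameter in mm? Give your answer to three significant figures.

D ≈ 405 mm

Swamee-Jain (Type III): D = 0.66·[ε^1.25·(LQ²/(gh_f))^4.75 + ν·Q^9.4·(L/(gh_f))^5.2]^0.04
LQ²/(gh_f) = 0.8014; L/(gh_f) = 7.315
Term 1 = ε^1.25·(…)^4.75 = 3.94×10^-6; Term 2 = ν·Q^9.4·(…)^5.2 = 9.55×10^-7
D = 0.66·(3.94×10^-6 + 9.55×10^-7)^0.04 = 0.4047 m = 405 mm
Check: V = 2.57 m/s, Re = 1.04×10^6, f = 0.01547, h_f = 36.4 m ≈ 39.3 m ✓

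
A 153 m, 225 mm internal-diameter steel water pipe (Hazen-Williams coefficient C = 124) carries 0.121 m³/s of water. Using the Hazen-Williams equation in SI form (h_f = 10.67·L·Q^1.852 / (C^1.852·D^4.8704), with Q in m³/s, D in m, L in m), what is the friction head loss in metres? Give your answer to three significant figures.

h_f = 10.67·153·0.121^1.852 / (124^1.852·0.225^4.8704) = 6.199 m

h_f ≈ 6.20 m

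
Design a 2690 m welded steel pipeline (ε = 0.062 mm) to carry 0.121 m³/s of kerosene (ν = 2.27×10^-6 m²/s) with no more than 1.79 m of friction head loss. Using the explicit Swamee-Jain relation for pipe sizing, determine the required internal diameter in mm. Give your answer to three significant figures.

Swamee-Jain (Type III): D = 0.66·[ε^1.25·(LQ²/(gh_f))^4.75 + ν·Q^9.4·(L/(gh_f))^5.2]^0.04
LQ²/(gh_f) = 2.243; L/(gh_f) = 153.2
Term 1 = ε^1.25·(…)^4.75 = 2.55×10^-4; Term 2 = ν·Q^9.4·(…)^5.2 = 0.00125
D = 0.66·(2.55×10^-4 + 0.00125)^0.04 = 0.5089 m = 509 mm
Check: V = 0.595 m/s, Re = 1.33×10^5, f = 0.01767, h_f = 1.68 m ≈ 1.79 m ✓

D ≈ 509 mm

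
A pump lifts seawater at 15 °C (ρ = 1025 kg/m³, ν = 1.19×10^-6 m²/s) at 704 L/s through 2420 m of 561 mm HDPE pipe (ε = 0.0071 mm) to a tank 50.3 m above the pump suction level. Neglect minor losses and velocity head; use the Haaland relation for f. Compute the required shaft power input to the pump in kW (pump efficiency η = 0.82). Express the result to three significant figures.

V = 4Q/(πD²) = 2.848 m/s; Re = 1.34×10^6; ε/D = 1.27×10^-5; f = 0.01132
h_f = f(L/D)V²/2g = 20.18 m
Total head H = z + h_f = 50.3 + 20.18 = 70.48 m
P_hyd = ρgQH = 1025·9.81·0.704·70.48 = 499.0 kW
P_shaft = P_hyd/η = 499.0/0.82 = 608.5 kW

P_shaft ≈ 608 kW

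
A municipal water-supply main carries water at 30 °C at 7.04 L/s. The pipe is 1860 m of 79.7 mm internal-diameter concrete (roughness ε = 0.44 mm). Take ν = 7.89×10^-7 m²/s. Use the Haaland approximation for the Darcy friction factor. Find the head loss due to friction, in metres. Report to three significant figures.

h_f ≈ 75.6 m

V = 4Q/(πD²) = 4·0.00704/(π·0.0797²) = 1.411 m/s
Re = VD/ν = 1.411·0.0797/7.89×10^-7 = 1.43×10^5 → turbulent
ε/D = 0.44/79.7 = 0.00552
Haaland: f = 0.03193
h_f = f(L/D)V²/(2g) = 0.03193·(1860/0.0797)·1.411²/(2·9.81) = 75.62 m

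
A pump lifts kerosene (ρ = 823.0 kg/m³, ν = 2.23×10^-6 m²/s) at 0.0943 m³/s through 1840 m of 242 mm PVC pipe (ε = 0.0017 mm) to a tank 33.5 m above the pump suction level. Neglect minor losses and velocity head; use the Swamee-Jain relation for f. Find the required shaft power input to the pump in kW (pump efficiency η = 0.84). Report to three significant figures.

V = 4Q/(πD²) = 2.050 m/s; Re = 2.22×10^5; ε/D = 7.02×10^-6; f = 0.01528
h_f = f(L/D)V²/2g = 24.89 m
Total head H = z + h_f = 33.5 + 24.89 = 58.39 m
P_hyd = ρgQH = 823.0·9.81·0.0943·58.39 = 44.46 kW
P_shaft = P_hyd/η = 44.46/0.84 = 52.93 kW

P_shaft ≈ 52.9 kW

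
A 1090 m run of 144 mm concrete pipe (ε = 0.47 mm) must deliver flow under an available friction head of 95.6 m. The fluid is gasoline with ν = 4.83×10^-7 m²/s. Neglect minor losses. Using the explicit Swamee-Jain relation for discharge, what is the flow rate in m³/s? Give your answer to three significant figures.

Q ≈ 0.0494 m³/s

Swamee-Jain (Type II): Q = -0.965·√(gD⁵h_f/L)·ln[ε/(3.7D) + √(3.17ν²L/(gD³h_f))]
√(gD⁵h_f/L) = √(9.81·0.144⁵·95.6/1090) = 0.007299
ε/(3.7D) = 8.82×10^-4; √(3.17ν²L/(gD³h_f)) = 1.70×10^-5
Q = -0.965·0.007299·ln(8.991×10^-4) = 0.04940 m³/s
Check: V = 3.03 m/s, Re = 9.04×10^5, f = 0.02701, h_f = 95.9 m ≈ 95.6 m ✓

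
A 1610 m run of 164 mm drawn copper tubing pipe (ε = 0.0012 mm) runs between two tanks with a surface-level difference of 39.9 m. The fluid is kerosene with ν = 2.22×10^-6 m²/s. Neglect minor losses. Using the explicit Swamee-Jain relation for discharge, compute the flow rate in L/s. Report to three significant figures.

Q ≈ 46.7 L/s

Swamee-Jain (Type II): Q = -0.965·√(gD⁵h_f/L)·ln[ε/(3.7D) + √(3.17ν²L/(gD³h_f))]
√(gD⁵h_f/L) = √(9.81·0.164⁵·39.9/1610) = 0.005371
ε/(3.7D) = 1.98×10^-6; √(3.17ν²L/(gD³h_f)) = 1.21×10^-4
Q = -0.965·0.005371·ln(1.227×10^-4) = 0.04667 m³/s
Check: V = 2.21 m/s, Re = 1.63×10^5, f = 0.01623, h_f = 39.6 m ≈ 39.9 m ✓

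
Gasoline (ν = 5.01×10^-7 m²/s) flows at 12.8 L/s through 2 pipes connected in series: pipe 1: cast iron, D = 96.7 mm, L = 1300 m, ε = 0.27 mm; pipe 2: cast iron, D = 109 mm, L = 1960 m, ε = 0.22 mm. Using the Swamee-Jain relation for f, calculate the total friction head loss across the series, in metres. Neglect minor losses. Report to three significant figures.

H ≈ 96.3 m

Pipe 1: V = 1.743 m/s, Re = 3.36×10^5, ε/D = 0.00279, f = 0.02621, h_1 = f(L/D)V²/2g = 54.55 m
Pipe 2: V = 1.372 m/s, Re = 2.98×10^5, ε/D = 0.00202, f = 0.02423, h_2 = f(L/D)V²/2g = 41.78 m
Series → Q common, losses add: H = Σh = 96.33 m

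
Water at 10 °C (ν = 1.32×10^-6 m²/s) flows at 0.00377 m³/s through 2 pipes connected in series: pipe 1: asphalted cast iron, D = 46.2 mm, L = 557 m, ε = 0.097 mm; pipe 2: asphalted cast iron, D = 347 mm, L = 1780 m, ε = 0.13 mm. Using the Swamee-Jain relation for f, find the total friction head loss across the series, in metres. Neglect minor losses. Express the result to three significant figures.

H ≈ 80.8 m

Pipe 1: V = 2.249 m/s, Re = 7.87×10^4, ε/D = 0.00210, f = 0.02600, h_1 = f(L/D)V²/2g = 80.80 m
Pipe 2: V = 0.03987 m/s, Re = 1.05×10^4, ε/D = 3.75×10^-4, f = 0.03124, h_2 = f(L/D)V²/2g = 0.01298 m
Series → Q common, losses add: H = Σh = 80.81 m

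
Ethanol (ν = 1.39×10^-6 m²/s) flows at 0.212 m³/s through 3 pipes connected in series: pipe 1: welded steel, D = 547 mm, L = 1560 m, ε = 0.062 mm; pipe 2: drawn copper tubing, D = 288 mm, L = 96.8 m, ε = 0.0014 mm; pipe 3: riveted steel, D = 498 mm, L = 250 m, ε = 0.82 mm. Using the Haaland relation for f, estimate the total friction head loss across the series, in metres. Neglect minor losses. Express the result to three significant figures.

H ≈ 4.73 m

Pipe 1: V = 0.9021 m/s, Re = 3.55×10^5, ε/D = 1.13×10^-4, f = 0.01501, h_1 = f(L/D)V²/2g = 1.776 m
Pipe 2: V = 3.254 m/s, Re = 6.74×10^5, ε/D = 4.86×10^-6, f = 0.01246, h_2 = f(L/D)V²/2g = 2.260 m
Pipe 3: V = 1.088 m/s, Re = 3.90×10^5, ε/D = 0.00165, f = 0.02277, h_3 = f(L/D)V²/2g = 0.6902 m
Series → Q common, losses add: H = Σh = 4.726 m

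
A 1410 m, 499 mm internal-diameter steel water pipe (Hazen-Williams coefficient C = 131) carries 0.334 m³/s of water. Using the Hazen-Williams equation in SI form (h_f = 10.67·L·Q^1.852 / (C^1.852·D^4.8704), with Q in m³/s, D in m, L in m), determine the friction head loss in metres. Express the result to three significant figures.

h_f ≈ 6.99 m

h_f = 10.67·1410·0.334^1.852 / (131^1.852·0.499^4.8704) = 6.991 m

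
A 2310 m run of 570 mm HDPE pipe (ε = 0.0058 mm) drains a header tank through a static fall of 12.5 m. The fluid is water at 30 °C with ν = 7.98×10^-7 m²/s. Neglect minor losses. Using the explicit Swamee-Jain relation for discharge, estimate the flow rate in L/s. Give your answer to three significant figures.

Swamee-Jain (Type II): Q = -0.965·√(gD⁵h_f/L)·ln[ε/(3.7D) + √(3.17ν²L/(gD³h_f))]
√(gD⁵h_f/L) = √(9.81·0.570⁵·12.5/2310) = 0.05652
ε/(3.7D) = 2.75×10^-6; √(3.17ν²L/(gD³h_f)) = 1.43×10^-5
Q = -0.965·0.05652·ln(1.708×10^-5) = 0.5987 m³/s
Check: V = 2.35 m/s, Re = 1.68×10^6, f = 0.01100, h_f = 12.5 m ≈ 12.5 m ✓

Q ≈ 599 L/s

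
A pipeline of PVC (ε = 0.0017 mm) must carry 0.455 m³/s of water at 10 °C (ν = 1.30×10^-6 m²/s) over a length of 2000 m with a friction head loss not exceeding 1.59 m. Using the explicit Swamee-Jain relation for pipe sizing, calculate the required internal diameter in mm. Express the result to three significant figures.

D ≈ 784 mm

Swamee-Jain (Type III): D = 0.66·[ε^1.25·(LQ²/(gh_f))^4.75 + ν·Q^9.4·(L/(gh_f))^5.2]^0.04
LQ²/(gh_f) = 26.55; L/(gh_f) = 128.2
Term 1 = ε^1.25·(…)^4.75 = 0.356; Term 2 = ν·Q^9.4·(…)^5.2 = 72.6
D = 0.66·(0.356 + 72.6)^0.04 = 0.7835 m = 784 mm
Check: V = 0.944 m/s, Re = 5.69×10^5, f = 0.01283, h_f = 1.49 m ≈ 1.59 m ✓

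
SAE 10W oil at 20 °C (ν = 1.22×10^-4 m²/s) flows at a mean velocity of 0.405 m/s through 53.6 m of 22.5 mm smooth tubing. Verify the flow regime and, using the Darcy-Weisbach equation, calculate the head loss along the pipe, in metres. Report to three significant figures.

h_f ≈ 17.1 m

Re = VD/ν = 0.405·0.02250/1.22×10^-4 = 74.7 → laminar (Re < 2300)
f = 64/Re = 0.8568
h_f = f(L/D)V²/(2g) = 0.8568·(53.6/0.02250)·0.405²/(2·9.81) = 17.06 m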